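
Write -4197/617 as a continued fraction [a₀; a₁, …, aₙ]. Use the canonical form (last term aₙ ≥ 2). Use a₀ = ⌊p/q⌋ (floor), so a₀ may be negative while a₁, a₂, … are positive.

[-7; 5, 17, 2, 3]

-4197 = -7*617 + 122
617 = 5*122 + 7
122 = 17*7 + 3
7 = 2*3 + 1
3 = 3*1 + 0  (stop)
So -4197/617 = [-7; 5, 17, 2, 3].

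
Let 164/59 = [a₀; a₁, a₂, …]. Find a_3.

1

164 = 2·59 + 46   →  a_0 = 2
59 = 1·46 + 13   →  a_1 = 1
46 = 3·13 + 7   →  a_2 = 3
13 = 1·7 + 6   →  a_3 = 1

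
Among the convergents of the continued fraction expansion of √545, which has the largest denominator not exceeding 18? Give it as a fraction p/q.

√545 = [23; 2, 1, 8, 1, 2, 46, …] (period length 6).
Convergents:
  p_0/q_0 = 23/1
  p_1/q_1 = 47/2
  p_2/q_2 = 70/3
  p_3/q_3 = 607/26
q_2 = 3 ≤ 18 < 26 = q_3, so the answer is 70/3.

70/3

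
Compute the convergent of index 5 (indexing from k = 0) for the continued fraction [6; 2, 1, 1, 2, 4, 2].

Using pₖ = aₖpₖ₋₁ + pₖ₋₂, qₖ = aₖqₖ₋₁ + qₖ₋₂ (with p₋₁=1, p₋₂=0, q₋₁=0, q₋₂=1):
  k=0: a=6, p=6, q=1
  k=1: a=2, p=13, q=2
  k=2: a=1, p=19, q=3
  k=3: a=1, p=32, q=5
  k=4: a=2, p=83, q=13
  k=5: a=4, p=364, q=57

364/57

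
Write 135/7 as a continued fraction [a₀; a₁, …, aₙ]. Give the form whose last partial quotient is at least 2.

135 = 19·7 + 2
7 = 3·2 + 1
2 = 2·1 + 0  (stop)
So 135/7 = [19; 3, 2].

[19; 3, 2]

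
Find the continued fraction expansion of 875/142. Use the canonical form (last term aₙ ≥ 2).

[6; 6, 5, 1, 3]

875 = 6*142 + 23
142 = 6*23 + 4
23 = 5*4 + 3
4 = 1*3 + 1
3 = 3*1 + 0  (stop)
So 875/142 = [6; 6, 5, 1, 3].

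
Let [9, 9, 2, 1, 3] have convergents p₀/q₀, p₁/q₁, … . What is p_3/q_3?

255/28

Using pₖ = aₖpₖ₋₁ + pₖ₋₂, qₖ = aₖqₖ₋₁ + qₖ₋₂ (with p₋₁=1, p₋₂=0, q₋₁=0, q₋₂=1):
  k=0: a=9, p=9, q=1
  k=1: a=9, p=82, q=9
  k=2: a=2, p=173, q=19
  k=3: a=1, p=255, q=28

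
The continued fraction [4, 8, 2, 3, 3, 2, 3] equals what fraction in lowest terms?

6322/1535

Fold from the inside: start with 3/1.
  2 + 1/3 = 7/3
  3 + 3/7 = 24/7
  3 + 7/24 = 79/24
  2 + 24/79 = 182/79
  8 + 79/182 = 1535/182
  4 + 182/1535 = 6322/1535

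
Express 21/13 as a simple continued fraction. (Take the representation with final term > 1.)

[1; 1, 1, 1, 1, 2]

21 = 1×13 + 8
13 = 1×8 + 5
8 = 1×5 + 3
5 = 1×3 + 2
3 = 1×2 + 1
2 = 2×1 + 0  (stop)
So 21/13 = [1; 1, 1, 1, 1, 2].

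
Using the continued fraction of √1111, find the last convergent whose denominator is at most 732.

√1111 = [33; 3, 66, …] (period length 2).
Convergents:
  p_0/q_0 = 33/1
  p_1/q_1 = 100/3
  p_2/q_2 = 6633/199
  p_3/q_3 = 19999/600
  p_4/q_4 = 1326567/39799
q_3 = 600 ≤ 732 < 39799 = q_4, so the answer is 19999/600.

19999/600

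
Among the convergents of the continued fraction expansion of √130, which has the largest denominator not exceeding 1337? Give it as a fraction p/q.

√130 = [11; 2, 2, 22, …] (period length 3).
Convergents:
  p_0/q_0 = 11/1
  p_1/q_1 = 23/2
  p_2/q_2 = 57/5
  p_3/q_3 = 1277/112
  p_4/q_4 = 2611/229
  p_5/q_5 = 6499/570
  p_6/q_6 = 145589/12769
q_5 = 570 ≤ 1337 < 12769 = q_6, so the answer is 6499/570.

6499/570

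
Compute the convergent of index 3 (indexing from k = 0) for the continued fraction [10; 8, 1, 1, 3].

Using pₖ = aₖpₖ₋₁ + pₖ₋₂, qₖ = aₖqₖ₋₁ + qₖ₋₂ (with p₋₁=1, p₋₂=0, q₋₁=0, q₋₂=1):
  k=0: a=10, p=10, q=1
  k=1: a=8, p=81, q=8
  k=2: a=1, p=91, q=9
  k=3: a=1, p=172, q=17

172/17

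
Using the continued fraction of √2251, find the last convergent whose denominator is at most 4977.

182330/3843

√2251 = [47; 2, 4, 47, 4, 2, 94, …] (period length 6).
Convergents:
  p_0/q_0 = 47/1
  p_1/q_1 = 95/2
  p_2/q_2 = 427/9
  p_3/q_3 = 20164/425
  p_4/q_4 = 81083/1709
  p_5/q_5 = 182330/3843
  p_6/q_6 = 17220103/362951
q_5 = 3843 ≤ 4977 < 362951 = q_6, so the answer is 182330/3843.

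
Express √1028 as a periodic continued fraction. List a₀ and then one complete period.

a₀ = ⌊√1028⌋ = 32.
With m₀=0, d₀=1 and mₖ₊₁ = dₖaₖ − mₖ, dₖ₊₁ = (n − mₖ₊₁²)/dₖ, aₖ₊₁ = ⌊(a₀+mₖ₊₁)/dₖ₊₁⌋:
  k=1: m=32, d=4, a=16
  k=2: m=32, d=1, a=64
d=1 and a=2a₀=64 at k=2, so the next step gives (m, d) = (32, 4) again — its k=1 value — and the period has length 2.

[32; 16, 64]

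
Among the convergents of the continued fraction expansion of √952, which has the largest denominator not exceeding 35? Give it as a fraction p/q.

216/7

√952 = [30; 1, 5, 1, 6, 1, 5, 1, 60, …] (period length 8).
Convergents:
  p_0/q_0 = 30/1
  p_1/q_1 = 31/1
  p_2/q_2 = 185/6
  p_3/q_3 = 216/7
  p_4/q_4 = 1481/48
q_3 = 7 ≤ 35 < 48 = q_4, so the answer is 216/7.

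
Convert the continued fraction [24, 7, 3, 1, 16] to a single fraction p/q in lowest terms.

Using pₖ = aₖpₖ₋₁ + pₖ₋₂ and qₖ = aₖqₖ₋₁ + qₖ₋₂:
  k=0: a=24, p=24, q=1
  k=1: a=7, p=169, q=7
  k=2: a=3, p=531, q=22
  k=3: a=1, p=700, q=29
  k=4: a=16, p=11731, q=486

11731/486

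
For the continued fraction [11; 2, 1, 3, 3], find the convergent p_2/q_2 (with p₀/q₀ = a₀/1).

Using pₖ = aₖpₖ₋₁ + pₖ₋₂, qₖ = aₖqₖ₋₁ + qₖ₋₂ (with p₋₁=1, p₋₂=0, q₋₁=0, q₋₂=1):
  k=0: a=11, p=11, q=1
  k=1: a=2, p=23, q=2
  k=2: a=1, p=34, q=3

34/3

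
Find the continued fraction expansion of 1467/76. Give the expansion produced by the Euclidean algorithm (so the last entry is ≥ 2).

[19; 3, 3, 3, 2]

1467 = 19·76 + 23
76 = 3·23 + 7
23 = 3·7 + 2
7 = 3·2 + 1
2 = 2·1 + 0  (stop)
So 1467/76 = [19; 3, 3, 3, 2].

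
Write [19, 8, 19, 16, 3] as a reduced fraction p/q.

Fold from the inside: start with 3/1.
  16 + 1/3 = 49/3
  19 + 3/49 = 934/49
  8 + 49/934 = 7521/934
  19 + 934/7521 = 143833/7521

143833/7521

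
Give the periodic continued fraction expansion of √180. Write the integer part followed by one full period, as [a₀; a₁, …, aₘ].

a₀ = ⌊√180⌋ = 13.
With m₀=0, d₀=1 and mₖ₊₁ = dₖaₖ − mₖ, dₖ₊₁ = (n − mₖ₊₁²)/dₖ, aₖ₊₁ = ⌊(a₀+mₖ₊₁)/dₖ₊₁⌋:
  k=1: m=13, d=11, a=2
  k=2: m=9, d=9, a=2
  k=3: m=9, d=11, a=2
  k=4: m=13, d=1, a=26
d=1 and a=2a₀=26 at k=4, so the next step gives (m, d) = (13, 11) again — its k=1 value — and the period has length 4.

[13; 2, 2, 2, 26]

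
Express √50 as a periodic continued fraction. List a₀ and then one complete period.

[7; 14]

a₀ = ⌊√50⌋ = 7.
With m₀=0, d₀=1 and mₖ₊₁ = dₖaₖ − mₖ, dₖ₊₁ = (n − mₖ₊₁²)/dₖ, aₖ₊₁ = ⌊(a₀+mₖ₊₁)/dₖ₊₁⌋:
  k=1: m=7, d=1, a=14
d=1 and a=2a₀=14 at k=1, so the next step gives (m, d) = (7, 1) again — its k=1 value — and the period has length 1.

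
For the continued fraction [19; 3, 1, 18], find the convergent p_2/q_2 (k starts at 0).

Using pₖ = aₖpₖ₋₁ + pₖ₋₂, qₖ = aₖqₖ₋₁ + qₖ₋₂ (with p₋₁=1, p₋₂=0, q₋₁=0, q₋₂=1):
  k=0: a=19, p=19, q=1
  k=1: a=3, p=58, q=3
  k=2: a=1, p=77, q=4

77/4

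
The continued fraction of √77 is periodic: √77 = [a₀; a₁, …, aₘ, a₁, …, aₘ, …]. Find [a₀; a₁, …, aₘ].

[8; 1, 3, 2, 3, 1, 16]

a₀ = ⌊√77⌋ = 8.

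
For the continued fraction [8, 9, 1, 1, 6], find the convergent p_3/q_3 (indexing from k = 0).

Using pₖ = aₖpₖ₋₁ + pₖ₋₂, qₖ = aₖqₖ₋₁ + qₖ₋₂ (with p₋₁=1, p₋₂=0, q₋₁=0, q₋₂=1):
  k=0: a=8, p=8, q=1
  k=1: a=9, p=73, q=9
  k=2: a=1, p=81, q=10
  k=3: a=1, p=154, q=19

154/19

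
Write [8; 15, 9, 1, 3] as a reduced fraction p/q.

Using pₖ = aₖpₖ₋₁ + pₖ₋₂ and qₖ = aₖqₖ₋₁ + qₖ₋₂:
  k=0: a=8, p=8, q=1
  k=1: a=15, p=121, q=15
  k=2: a=9, p=1097, q=136
  k=3: a=1, p=1218, q=151
  k=4: a=3, p=4751, q=589

4751/589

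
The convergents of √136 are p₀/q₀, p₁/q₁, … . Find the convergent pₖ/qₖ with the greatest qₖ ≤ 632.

√136 = [11; 1, 1, 1, 22, …] (period length 4).
Convergents:
  p_0/q_0 = 11/1
  p_1/q_1 = 12/1
  p_2/q_2 = 23/2
  p_3/q_3 = 35/3
  p_4/q_4 = 793/68
  p_5/q_5 = 828/71
  p_6/q_6 = 1621/139
  p_7/q_7 = 2449/210
  p_8/q_8 = 55499/4759
q_7 = 210 ≤ 632 < 4759 = q_8, so the answer is 2449/210.

2449/210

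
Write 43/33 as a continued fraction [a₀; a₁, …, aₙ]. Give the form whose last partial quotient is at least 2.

[1; 3, 3, 3]

43 = 1×33 + 10
33 = 3×10 + 3
10 = 3×3 + 1
3 = 3×1 + 0  (stop)
So 43/33 = [1; 3, 3, 3].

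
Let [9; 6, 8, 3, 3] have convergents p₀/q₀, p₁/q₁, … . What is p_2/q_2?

Using pₖ = aₖpₖ₋₁ + pₖ₋₂, qₖ = aₖqₖ₋₁ + qₖ₋₂ (with p₋₁=1, p₋₂=0, q₋₁=0, q₋₂=1):
  k=0: a=9, p=9, q=1
  k=1: a=6, p=55, q=6
  k=2: a=8, p=449, q=49

449/49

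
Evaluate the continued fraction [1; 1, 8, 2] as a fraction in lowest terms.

Using pₖ = aₖpₖ₋₁ + pₖ₋₂ and qₖ = aₖqₖ₋₁ + qₖ₋₂:
  k=0: a=1, p=1, q=1
  k=1: a=1, p=2, q=1
  k=2: a=8, p=17, q=9
  k=3: a=2, p=36, q=19

36/19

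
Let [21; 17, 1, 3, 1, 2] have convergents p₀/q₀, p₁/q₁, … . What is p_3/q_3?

1495/71

Using pₖ = aₖpₖ₋₁ + pₖ₋₂, qₖ = aₖqₖ₋₁ + qₖ₋₂ (with p₋₁=1, p₋₂=0, q₋₁=0, q₋₂=1):
  k=0: a=21, p=21, q=1
  k=1: a=17, p=358, q=17
  k=2: a=1, p=379, q=18
  k=3: a=3, p=1495, q=71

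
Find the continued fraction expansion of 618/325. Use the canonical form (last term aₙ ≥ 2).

618 = 1·325 + 293
325 = 1·293 + 32
293 = 9·32 + 5
32 = 6·5 + 2
5 = 2·2 + 1
2 = 2·1 + 0  (stop)
So 618/325 = [1; 1, 9, 6, 2, 2].

[1; 1, 9, 6, 2, 2]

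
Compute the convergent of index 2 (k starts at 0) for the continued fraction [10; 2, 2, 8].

Using pₖ = aₖpₖ₋₁ + pₖ₋₂, qₖ = aₖqₖ₋₁ + qₖ₋₂ (with p₋₁=1, p₋₂=0, q₋₁=0, q₋₂=1):
  k=0: a=10, p=10, q=1
  k=1: a=2, p=21, q=2
  k=2: a=2, p=52, q=5

52/5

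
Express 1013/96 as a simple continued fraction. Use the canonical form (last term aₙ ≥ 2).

1013 = 10·96 + 53
96 = 1·53 + 43
53 = 1·43 + 10
43 = 4·10 + 3
10 = 3·3 + 1
3 = 3·1 + 0  (stop)
So 1013/96 = [10; 1, 1, 4, 3, 3].

[10; 1, 1, 4, 3, 3]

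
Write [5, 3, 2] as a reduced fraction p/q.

37/7

Using pₖ = aₖpₖ₋₁ + pₖ₋₂ and qₖ = aₖqₖ₋₁ + qₖ₋₂:
  k=0: a=5, p=5, q=1
  k=1: a=3, p=16, q=3
  k=2: a=2, p=37, q=7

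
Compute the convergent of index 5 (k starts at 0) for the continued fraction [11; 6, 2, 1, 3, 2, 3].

Using pₖ = aₖpₖ₋₁ + pₖ₋₂, qₖ = aₖqₖ₋₁ + qₖ₋₂ (with p₋₁=1, p₋₂=0, q₋₁=0, q₋₂=1):
  k=0: a=11, p=11, q=1
  k=1: a=6, p=67, q=6
  k=2: a=2, p=145, q=13
  k=3: a=1, p=212, q=19
  k=4: a=3, p=781, q=70
  k=5: a=2, p=1774, q=159

1774/159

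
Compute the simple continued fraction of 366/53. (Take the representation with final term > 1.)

[6; 1, 9, 1, 1, 2]

366 = 6·53 + 48
53 = 1·48 + 5
48 = 9·5 + 3
5 = 1·3 + 2
3 = 1·2 + 1
2 = 2·1 + 0  (stop)
So 366/53 = [6; 1, 9, 1, 1, 2].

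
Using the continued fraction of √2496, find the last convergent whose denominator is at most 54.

1249/25

√2496 = [49; 1, 23, 1, 98, …] (period length 4).
Convergents:
  p_0/q_0 = 49/1
  p_1/q_1 = 50/1
  p_2/q_2 = 1199/24
  p_3/q_3 = 1249/25
  p_4/q_4 = 123601/2474
q_3 = 25 ≤ 54 < 2474 = q_4, so the answer is 1249/25.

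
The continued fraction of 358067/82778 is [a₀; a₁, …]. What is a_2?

358067 = 4·82778 + 26955   →  a_0 = 4
82778 = 3·26955 + 1913   →  a_1 = 3
26955 = 14·1913 + 173   →  a_2 = 14

14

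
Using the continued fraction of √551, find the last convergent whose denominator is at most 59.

446/19

√551 = [23; 2, 8, 1, 8, 2, 46, …] (period length 6).
Convergents:
  p_0/q_0 = 23/1
  p_1/q_1 = 47/2
  p_2/q_2 = 399/17
  p_3/q_3 = 446/19
  p_4/q_4 = 3967/169
q_3 = 19 ≤ 59 < 169 = q_4, so the answer is 446/19.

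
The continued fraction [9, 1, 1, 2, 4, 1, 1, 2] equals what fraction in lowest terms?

Fold from the inside: start with 2/1.
  1 + 1/2 = 3/2
  1 + 2/3 = 5/3
  4 + 3/5 = 23/5
  2 + 5/23 = 51/23
  1 + 23/51 = 74/51
  1 + 51/74 = 125/74
  9 + 74/125 = 1199/125

1199/125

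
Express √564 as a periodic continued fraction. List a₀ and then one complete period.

[23; 1, 2, 1, 46]

a₀ = ⌊√564⌋ = 23.
With m₀=0, d₀=1 and mₖ₊₁ = dₖaₖ − mₖ, dₖ₊₁ = (n − mₖ₊₁²)/dₖ, aₖ₊₁ = ⌊(a₀+mₖ₊₁)/dₖ₊₁⌋:
  k=1: m=23, d=35, a=1
  k=2: m=12, d=12, a=2
  k=3: m=12, d=35, a=1
  k=4: m=23, d=1, a=46
d=1 and a=2a₀=46 at k=4, so the next step gives (m, d) = (23, 35) again — its k=1 value — and the period has length 4.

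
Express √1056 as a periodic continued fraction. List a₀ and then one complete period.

a₀ = ⌊√1056⌋ = 32.
With m₀=0, d₀=1 and mₖ₊₁ = dₖaₖ − mₖ, dₖ₊₁ = (n − mₖ₊₁²)/dₖ, aₖ₊₁ = ⌊(a₀+mₖ₊₁)/dₖ₊₁⌋:
  k=1: m=32, d=32, a=2
  k=2: m=32, d=1, a=64
d=1 and a=2a₀=64 at k=2, so the next step gives (m, d) = (32, 32) again — its k=1 value — and the period has length 2.

[32; 2, 64]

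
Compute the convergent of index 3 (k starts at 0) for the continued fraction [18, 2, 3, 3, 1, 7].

424/23

Using pₖ = aₖpₖ₋₁ + pₖ₋₂, qₖ = aₖqₖ₋₁ + qₖ₋₂ (with p₋₁=1, p₋₂=0, q₋₁=0, q₋₂=1):
  k=0: a=18, p=18, q=1
  k=1: a=2, p=37, q=2
  k=2: a=3, p=129, q=7
  k=3: a=3, p=424, q=23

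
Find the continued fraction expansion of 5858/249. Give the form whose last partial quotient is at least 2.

[23; 1, 1, 9, 13]

5858 = 23·249 + 131
249 = 1·131 + 118
131 = 1·118 + 13
118 = 9·13 + 1
13 = 13·1 + 0  (stop)
So 5858/249 = [23; 1, 1, 9, 13].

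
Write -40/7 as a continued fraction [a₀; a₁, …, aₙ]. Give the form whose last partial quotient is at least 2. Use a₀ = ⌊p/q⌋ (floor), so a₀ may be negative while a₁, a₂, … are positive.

[-6; 3, 2]

-40 = -6*7 + 2
7 = 3*2 + 1
2 = 2*1 + 0  (stop)
So -40/7 = [-6; 3, 2].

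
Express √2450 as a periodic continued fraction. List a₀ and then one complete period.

[49; 2, 98]

a₀ = ⌊√2450⌋ = 49.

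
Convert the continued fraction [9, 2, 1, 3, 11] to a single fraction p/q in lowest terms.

1161/124

Using pₖ = aₖpₖ₋₁ + pₖ₋₂ and qₖ = aₖqₖ₋₁ + qₖ₋₂:
  k=0: a=9, p=9, q=1
  k=1: a=2, p=19, q=2
  k=2: a=1, p=28, q=3
  k=3: a=3, p=103, q=11
  k=4: a=11, p=1161, q=124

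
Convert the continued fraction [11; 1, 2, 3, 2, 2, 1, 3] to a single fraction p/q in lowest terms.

3427/293

Fold from the inside: start with 3/1.
  1 + 1/3 = 4/3
  2 + 3/4 = 11/4
  2 + 4/11 = 26/11
  3 + 11/26 = 89/26
  2 + 26/89 = 204/89
  1 + 89/204 = 293/204
  11 + 204/293 = 3427/293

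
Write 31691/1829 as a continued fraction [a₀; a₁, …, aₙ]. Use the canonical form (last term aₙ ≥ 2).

[17; 3, 17, 11, 1, 2]

31691 = 17*1829 + 598
1829 = 3*598 + 35
598 = 17*35 + 3
35 = 11*3 + 2
3 = 1*2 + 1
2 = 2*1 + 0  (stop)
So 31691/1829 = [17; 3, 17, 11, 1, 2].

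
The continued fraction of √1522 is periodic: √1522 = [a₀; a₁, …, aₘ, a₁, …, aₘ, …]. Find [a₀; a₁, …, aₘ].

[39; 78]

a₀ = ⌊√1522⌋ = 39.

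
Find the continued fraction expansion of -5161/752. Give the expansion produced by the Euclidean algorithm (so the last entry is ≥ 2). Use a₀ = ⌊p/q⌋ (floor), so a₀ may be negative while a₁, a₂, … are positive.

[-7; 7, 3, 3, 10]

-5161 = -7·752 + 103
752 = 7·103 + 31
103 = 3·31 + 10
31 = 3·10 + 1
10 = 10·1 + 0  (stop)
So -5161/752 = [-7; 7, 3, 3, 10].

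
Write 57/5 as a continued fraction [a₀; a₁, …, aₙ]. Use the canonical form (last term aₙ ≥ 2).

57 = 11*5 + 2
5 = 2*2 + 1
2 = 2*1 + 0  (stop)
So 57/5 = [11; 2, 2].

[11; 2, 2]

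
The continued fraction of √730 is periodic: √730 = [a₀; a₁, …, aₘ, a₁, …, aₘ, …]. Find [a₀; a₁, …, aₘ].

[27; 54]

a₀ = ⌊√730⌋ = 27.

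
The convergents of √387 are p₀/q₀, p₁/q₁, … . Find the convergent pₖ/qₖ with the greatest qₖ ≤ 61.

1141/58

√387 = [19; 1, 2, 19, 2, 1, 38, …] (period length 6).
Convergents:
  p_0/q_0 = 19/1
  p_1/q_1 = 20/1
  p_2/q_2 = 59/3
  p_3/q_3 = 1141/58
  p_4/q_4 = 2341/119
q_3 = 58 ≤ 61 < 119 = q_4, so the answer is 1141/58.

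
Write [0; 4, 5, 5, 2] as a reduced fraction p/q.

57/239

Fold from the inside: start with 2/1.
  5 + 1/2 = 11/2
  5 + 2/11 = 57/11
  4 + 11/57 = 239/57
  0 + 57/239 = 57/239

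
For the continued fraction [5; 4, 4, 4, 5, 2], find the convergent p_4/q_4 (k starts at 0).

Using pₖ = aₖpₖ₋₁ + pₖ₋₂, qₖ = aₖqₖ₋₁ + qₖ₋₂ (with p₋₁=1, p₋₂=0, q₋₁=0, q₋₂=1):
  k=0: a=5, p=5, q=1
  k=1: a=4, p=21, q=4
  k=2: a=4, p=89, q=17
  k=3: a=4, p=377, q=72
  k=4: a=5, p=1974, q=377

1974/377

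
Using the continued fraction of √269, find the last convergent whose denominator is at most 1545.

13449/820

√269 = [16; 2, 2, 32, …] (period length 3).
Convergents:
  p_0/q_0 = 16/1
  p_1/q_1 = 33/2
  p_2/q_2 = 82/5
  p_3/q_3 = 2657/162
  p_4/q_4 = 5396/329
  p_5/q_5 = 13449/820
  p_6/q_6 = 435764/26569
q_5 = 820 ≤ 1545 < 26569 = q_6, so the answer is 13449/820.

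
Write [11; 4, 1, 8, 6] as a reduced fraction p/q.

Fold from the inside: start with 6/1.
  8 + 1/6 = 49/6
  1 + 6/49 = 55/49
  4 + 49/55 = 269/55
  11 + 55/269 = 3014/269

3014/269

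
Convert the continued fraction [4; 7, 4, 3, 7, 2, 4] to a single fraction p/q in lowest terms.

27143/6559

Fold from the inside: start with 4/1.
  2 + 1/4 = 9/4
  7 + 4/9 = 67/9
  3 + 9/67 = 210/67
  4 + 67/210 = 907/210
  7 + 210/907 = 6559/907
  4 + 907/6559 = 27143/6559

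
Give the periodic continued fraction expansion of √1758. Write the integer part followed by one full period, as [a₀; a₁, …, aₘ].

[41; 1, 12, 1, 82]

a₀ = ⌊√1758⌋ = 41.
With m₀=0, d₀=1 and mₖ₊₁ = dₖaₖ − mₖ, dₖ₊₁ = (n − mₖ₊₁²)/dₖ, aₖ₊₁ = ⌊(a₀+mₖ₊₁)/dₖ₊₁⌋:
  k=1: m=41, d=77, a=1
  k=2: m=36, d=6, a=12
  k=3: m=36, d=77, a=1
  k=4: m=41, d=1, a=82
d=1 and a=2a₀=82 at k=4, so the next step gives (m, d) = (41, 77) again — its k=1 value — and the period has length 4.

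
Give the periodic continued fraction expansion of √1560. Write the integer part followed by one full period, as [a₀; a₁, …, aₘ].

a₀ = ⌊√1560⌋ = 39.

[39; 2, 78]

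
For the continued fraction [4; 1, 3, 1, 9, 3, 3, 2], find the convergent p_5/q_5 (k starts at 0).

Using pₖ = aₖpₖ₋₁ + pₖ₋₂, qₖ = aₖqₖ₋₁ + qₖ₋₂ (with p₋₁=1, p₋₂=0, q₋₁=0, q₋₂=1):
  k=0: a=4, p=4, q=1
  k=1: a=1, p=5, q=1
  k=2: a=3, p=19, q=4
  k=3: a=1, p=24, q=5
  k=4: a=9, p=235, q=49
  k=5: a=3, p=729, q=152

729/152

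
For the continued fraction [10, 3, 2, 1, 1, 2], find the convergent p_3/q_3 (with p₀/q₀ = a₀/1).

103/10

Using pₖ = aₖpₖ₋₁ + pₖ₋₂, qₖ = aₖqₖ₋₁ + qₖ₋₂ (with p₋₁=1, p₋₂=0, q₋₁=0, q₋₂=1):
  k=0: a=10, p=10, q=1
  k=1: a=3, p=31, q=3
  k=2: a=2, p=72, q=7
  k=3: a=1, p=103, q=10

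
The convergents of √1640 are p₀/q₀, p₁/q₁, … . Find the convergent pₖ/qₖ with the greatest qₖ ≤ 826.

√1640 = [40; 2, 80, …] (period length 2).
Convergents:
  p_0/q_0 = 40/1
  p_1/q_1 = 81/2
  p_2/q_2 = 6520/161
  p_3/q_3 = 13121/324
  p_4/q_4 = 1056200/26081
q_3 = 324 ≤ 826 < 26081 = q_4, so the answer is 13121/324.

13121/324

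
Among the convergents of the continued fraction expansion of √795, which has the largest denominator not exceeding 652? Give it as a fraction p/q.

√795 = [28; 5, 9, 5, 56, …] (period length 4).
Convergents:
  p_0/q_0 = 28/1
  p_1/q_1 = 141/5
  p_2/q_2 = 1297/46
  p_3/q_3 = 6626/235
  p_4/q_4 = 372353/13206
q_3 = 235 ≤ 652 < 13206 = q_4, so the answer is 6626/235.

6626/235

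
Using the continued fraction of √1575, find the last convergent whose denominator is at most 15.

119/3

√1575 = [39; 1, 2, 5, 2, 1, 78, …] (period length 6).
Convergents:
  p_0/q_0 = 39/1
  p_1/q_1 = 40/1
  p_2/q_2 = 119/3
  p_3/q_3 = 635/16
q_2 = 3 ≤ 15 < 16 = q_3, so the answer is 119/3.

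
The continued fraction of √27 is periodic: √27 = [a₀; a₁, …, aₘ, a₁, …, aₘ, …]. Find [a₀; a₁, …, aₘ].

[5; 5, 10]

a₀ = ⌊√27⌋ = 5.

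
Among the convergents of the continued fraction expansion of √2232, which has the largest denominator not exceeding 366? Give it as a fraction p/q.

7937/168

√2232 = [47; 4, 10, 4, 94, …] (period length 4).
Convergents:
  p_0/q_0 = 47/1
  p_1/q_1 = 189/4
  p_2/q_2 = 1937/41
  p_3/q_3 = 7937/168
  p_4/q_4 = 748015/15833
q_3 = 168 ≤ 366 < 15833 = q_4, so the answer is 7937/168.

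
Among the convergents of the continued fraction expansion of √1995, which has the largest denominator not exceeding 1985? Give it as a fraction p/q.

√1995 = [44; 1, 1, 1, 88, …] (period length 4).
Convergents:
  p_0/q_0 = 44/1
  p_1/q_1 = 45/1
  p_2/q_2 = 89/2
  p_3/q_3 = 134/3
  p_4/q_4 = 11881/266
  p_5/q_5 = 12015/269
  p_6/q_6 = 23896/535
  p_7/q_7 = 35911/804
  p_8/q_8 = 3184064/71287
q_7 = 804 ≤ 1985 < 71287 = q_8, so the answer is 35911/804.

35911/804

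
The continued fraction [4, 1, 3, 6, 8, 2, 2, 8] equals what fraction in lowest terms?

Using pₖ = aₖpₖ₋₁ + pₖ₋₂ and qₖ = aₖqₖ₋₁ + qₖ₋₂:
  k=0: a=4, p=4, q=1
  k=1: a=1, p=5, q=1
  k=2: a=3, p=19, q=4
  k=3: a=6, p=119, q=25
  k=4: a=8, p=971, q=204
  k=5: a=2, p=2061, q=433
  k=6: a=2, p=5093, q=1070
  k=7: a=8, p=42805, q=8993

42805/8993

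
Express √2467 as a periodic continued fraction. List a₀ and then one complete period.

[49; 1, 2, 49, 2, 1, 98]

a₀ = ⌊√2467⌋ = 49.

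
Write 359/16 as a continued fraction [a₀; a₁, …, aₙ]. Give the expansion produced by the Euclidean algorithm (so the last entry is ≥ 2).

359 = 22*16 + 7
16 = 2*7 + 2
7 = 3*2 + 1
2 = 2*1 + 0  (stop)
So 359/16 = [22; 2, 3, 2].

[22; 2, 3, 2]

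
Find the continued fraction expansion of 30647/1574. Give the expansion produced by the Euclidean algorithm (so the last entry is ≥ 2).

30647 = 19·1574 + 741
1574 = 2·741 + 92
741 = 8·92 + 5
92 = 18·5 + 2
5 = 2·2 + 1
2 = 2·1 + 0  (stop)
So 30647/1574 = [19; 2, 8, 18, 2, 2].

[19; 2, 8, 18, 2, 2]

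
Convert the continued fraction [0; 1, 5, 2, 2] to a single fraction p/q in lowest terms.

Fold from the inside: start with 2/1.
  2 + 1/2 = 5/2
  5 + 2/5 = 27/5
  1 + 5/27 = 32/27
  0 + 27/32 = 27/32

27/32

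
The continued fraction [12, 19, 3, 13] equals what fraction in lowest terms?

Using pₖ = aₖpₖ₋₁ + pₖ₋₂ and qₖ = aₖqₖ₋₁ + qₖ₋₂:
  k=0: a=12, p=12, q=1
  k=1: a=19, p=229, q=19
  k=2: a=3, p=699, q=58
  k=3: a=13, p=9316, q=773

9316/773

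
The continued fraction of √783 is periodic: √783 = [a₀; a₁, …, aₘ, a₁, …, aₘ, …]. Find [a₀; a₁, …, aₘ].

[27; 1, 54]

a₀ = ⌊√783⌋ = 27.
With m₀=0, d₀=1 and mₖ₊₁ = dₖaₖ − mₖ, dₖ₊₁ = (n − mₖ₊₁²)/dₖ, aₖ₊₁ = ⌊(a₀+mₖ₊₁)/dₖ₊₁⌋:
  k=1: m=27, d=54, a=1
  k=2: m=27, d=1, a=54
d=1 and a=2a₀=54 at k=2, so the next step gives (m, d) = (27, 54) again — its k=1 value — and the period has length 2.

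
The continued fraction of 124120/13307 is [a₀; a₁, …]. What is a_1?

3

124120 = 9·13307 + 4357   →  a_0 = 9
13307 = 3·4357 + 236   →  a_1 = 3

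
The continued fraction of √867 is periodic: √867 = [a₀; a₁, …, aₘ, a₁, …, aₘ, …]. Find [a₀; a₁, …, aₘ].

[29; 2, 4, 29, 4, 2, 58]

a₀ = ⌊√867⌋ = 29.
With m₀=0, d₀=1 and mₖ₊₁ = dₖaₖ − mₖ, dₖ₊₁ = (n − mₖ₊₁²)/dₖ, aₖ₊₁ = ⌊(a₀+mₖ₊₁)/dₖ₊₁⌋:
  k=1: m=29, d=26, a=2
  k=2: m=23, d=13, a=4
  k=3: m=29, d=2, a=29
  k=4: m=29, d=13, a=4
  k=5: m=23, d=26, a=2
  k=6: m=29, d=1, a=58
d=1 and a=2a₀=58 at k=6, so the next step gives (m, d) = (29, 26) again — its k=1 value — and the period has length 6.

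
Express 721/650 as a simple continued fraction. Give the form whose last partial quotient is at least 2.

721 = 1×650 + 71
650 = 9×71 + 11
71 = 6×11 + 5
11 = 2×5 + 1
5 = 5×1 + 0  (stop)
So 721/650 = [1; 9, 6, 2, 5].

[1; 9, 6, 2, 5]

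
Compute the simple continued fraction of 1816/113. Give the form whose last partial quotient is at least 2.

[16; 14, 8]

1816 = 16*113 + 8
113 = 14*8 + 1
8 = 8*1 + 0  (stop)
So 1816/113 = [16; 14, 8].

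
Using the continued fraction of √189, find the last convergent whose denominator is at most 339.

4523/329

√189 = [13; 1, 2, 1, 26, …] (period length 4).
Convergents:
  p_0/q_0 = 13/1
  p_1/q_1 = 14/1
  p_2/q_2 = 41/3
  p_3/q_3 = 55/4
  p_4/q_4 = 1471/107
  p_5/q_5 = 1526/111
  p_6/q_6 = 4523/329
  p_7/q_7 = 6049/440
q_6 = 329 ≤ 339 < 440 = q_7, so the answer is 4523/329.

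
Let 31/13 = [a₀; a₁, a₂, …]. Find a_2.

31 = 2·13 + 5   →  a_0 = 2
13 = 2·5 + 3   →  a_1 = 2
5 = 1·3 + 2   →  a_2 = 1

1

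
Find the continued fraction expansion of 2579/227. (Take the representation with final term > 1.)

2579 = 11×227 + 82
227 = 2×82 + 63
82 = 1×63 + 19
63 = 3×19 + 6
19 = 3×6 + 1
6 = 6×1 + 0  (stop)
So 2579/227 = [11; 2, 1, 3, 3, 6].

[11; 2, 1, 3, 3, 6]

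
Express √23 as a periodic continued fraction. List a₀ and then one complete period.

a₀ = ⌊√23⌋ = 4.
With m₀=0, d₀=1 and mₖ₊₁ = dₖaₖ − mₖ, dₖ₊₁ = (n − mₖ₊₁²)/dₖ, aₖ₊₁ = ⌊(a₀+mₖ₊₁)/dₖ₊₁⌋:
  k=1: m=4, d=7, a=1
  k=2: m=3, d=2, a=3
  k=3: m=3, d=7, a=1
  k=4: m=4, d=1, a=8
d=1 and a=2a₀=8 at k=4, so the next step gives (m, d) = (4, 7) again — its k=1 value — and the period has length 4.

[4; 1, 3, 1, 8]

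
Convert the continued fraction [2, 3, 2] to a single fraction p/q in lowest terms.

Fold from the inside: start with 2/1.
  3 + 1/2 = 7/2
  2 + 2/7 = 16/7

16/7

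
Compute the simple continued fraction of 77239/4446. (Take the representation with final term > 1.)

77239 = 17×4446 + 1657
4446 = 2×1657 + 1132
1657 = 1×1132 + 525
1132 = 2×525 + 82
525 = 6×82 + 33
82 = 2×33 + 16
33 = 2×16 + 1
16 = 16×1 + 0  (stop)
So 77239/4446 = [17; 2, 1, 2, 6, 2, 2, 16].

[17; 2, 1, 2, 6, 2, 2, 16]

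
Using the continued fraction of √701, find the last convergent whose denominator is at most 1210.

11782/445

√701 = [26; 2, 10, 10, 2, 52, …] (period length 5).
Convergents:
  p_0/q_0 = 26/1
  p_1/q_1 = 53/2
  p_2/q_2 = 556/21
  p_3/q_3 = 5613/212
  p_4/q_4 = 11782/445
  p_5/q_5 = 618277/23352
q_4 = 445 ≤ 1210 < 23352 = q_5, so the answer is 11782/445.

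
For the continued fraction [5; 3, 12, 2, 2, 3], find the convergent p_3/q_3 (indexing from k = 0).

410/77

Using pₖ = aₖpₖ₋₁ + pₖ₋₂, qₖ = aₖqₖ₋₁ + qₖ₋₂ (with p₋₁=1, p₋₂=0, q₋₁=0, q₋₂=1):
  k=0: a=5, p=5, q=1
  k=1: a=3, p=16, q=3
  k=2: a=12, p=197, q=37
  k=3: a=2, p=410, q=77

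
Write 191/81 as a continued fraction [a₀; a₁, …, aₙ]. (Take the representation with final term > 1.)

[2; 2, 1, 3, 1, 5]

191 = 2·81 + 29
81 = 2·29 + 23
29 = 1·23 + 6
23 = 3·6 + 5
6 = 1·5 + 1
5 = 5·1 + 0  (stop)
So 191/81 = [2; 2, 1, 3, 1, 5].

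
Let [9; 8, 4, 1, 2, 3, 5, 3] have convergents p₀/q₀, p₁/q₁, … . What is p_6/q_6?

Using pₖ = aₖpₖ₋₁ + pₖ₋₂, qₖ = aₖqₖ₋₁ + qₖ₋₂ (with p₋₁=1, p₋₂=0, q₋₁=0, q₋₂=1):
  k=0: a=9, p=9, q=1
  k=1: a=8, p=73, q=8
  k=2: a=4, p=301, q=33
  k=3: a=1, p=374, q=41
  k=4: a=2, p=1049, q=115
  k=5: a=3, p=3521, q=386
  k=6: a=5, p=18654, q=2045

18654/2045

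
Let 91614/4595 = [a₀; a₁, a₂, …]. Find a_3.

15

91614 = 19·4595 + 4309   →  a_0 = 19
4595 = 1·4309 + 286   →  a_1 = 1
4309 = 15·286 + 19   →  a_2 = 15
286 = 15·19 + 1   →  a_3 = 15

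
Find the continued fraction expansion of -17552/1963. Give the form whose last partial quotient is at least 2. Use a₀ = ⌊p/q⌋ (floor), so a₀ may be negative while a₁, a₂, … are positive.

[-9; 17, 14, 2, 1, 2]

-17552 = -9×1963 + 115
1963 = 17×115 + 8
115 = 14×8 + 3
8 = 2×3 + 2
3 = 1×2 + 1
2 = 2×1 + 0  (stop)
So -17552/1963 = [-9; 17, 14, 2, 1, 2].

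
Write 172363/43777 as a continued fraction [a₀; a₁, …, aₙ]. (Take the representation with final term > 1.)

[3; 1, 14, 1, 18, 5, 9, 3]

172363 = 3·43777 + 41032
43777 = 1·41032 + 2745
41032 = 14·2745 + 2602
2745 = 1·2602 + 143
2602 = 18·143 + 28
143 = 5·28 + 3
28 = 9·3 + 1
3 = 3·1 + 0  (stop)
So 172363/43777 = [3; 1, 14, 1, 18, 5, 9, 3].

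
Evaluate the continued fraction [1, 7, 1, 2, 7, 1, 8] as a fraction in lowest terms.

1927/1705

Fold from the inside: start with 8/1.
  1 + 1/8 = 9/8
  7 + 8/9 = 71/9
  2 + 9/71 = 151/71
  1 + 71/151 = 222/151
  7 + 151/222 = 1705/222
  1 + 222/1705 = 1927/1705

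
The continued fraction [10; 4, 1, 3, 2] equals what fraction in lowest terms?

Using pₖ = aₖpₖ₋₁ + pₖ₋₂ and qₖ = aₖqₖ₋₁ + qₖ₋₂:
  k=0: a=10, p=10, q=1
  k=1: a=4, p=41, q=4
  k=2: a=1, p=51, q=5
  k=3: a=3, p=194, q=19
  k=4: a=2, p=439, q=43

439/43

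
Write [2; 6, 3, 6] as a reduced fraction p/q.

Fold from the inside: start with 6/1.
  3 + 1/6 = 19/6
  6 + 6/19 = 120/19
  2 + 19/120 = 259/120

259/120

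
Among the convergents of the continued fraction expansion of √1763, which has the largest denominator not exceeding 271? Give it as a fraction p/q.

√1763 = [41; 1, 82, …] (period length 2).
Convergents:
  p_0/q_0 = 41/1
  p_1/q_1 = 42/1
  p_2/q_2 = 3485/83
  p_3/q_3 = 3527/84
  p_4/q_4 = 292699/6971
q_3 = 84 ≤ 271 < 6971 = q_4, so the answer is 3527/84.

3527/84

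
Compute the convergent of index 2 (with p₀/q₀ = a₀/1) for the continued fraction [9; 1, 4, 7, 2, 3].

Using pₖ = aₖpₖ₋₁ + pₖ₋₂, qₖ = aₖqₖ₋₁ + qₖ₋₂ (with p₋₁=1, p₋₂=0, q₋₁=0, q₋₂=1):
  k=0: a=9, p=9, q=1
  k=1: a=1, p=10, q=1
  k=2: a=4, p=49, q=5

49/5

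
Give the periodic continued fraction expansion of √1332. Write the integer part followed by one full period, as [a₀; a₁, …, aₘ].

a₀ = ⌊√1332⌋ = 36.
With m₀=0, d₀=1 and mₖ₊₁ = dₖaₖ − mₖ, dₖ₊₁ = (n − mₖ₊₁²)/dₖ, aₖ₊₁ = ⌊(a₀+mₖ₊₁)/dₖ₊₁⌋:
  k=1: m=36, d=36, a=2
  k=2: m=36, d=1, a=72
d=1 and a=2a₀=72 at k=2, so the next step gives (m, d) = (36, 36) again — its k=1 value — and the period has length 2.

[36; 2, 72]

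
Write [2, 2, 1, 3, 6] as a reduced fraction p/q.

Using pₖ = aₖpₖ₋₁ + pₖ₋₂ and qₖ = aₖqₖ₋₁ + qₖ₋₂:
  k=0: a=2, p=2, q=1
  k=1: a=2, p=5, q=2
  k=2: a=1, p=7, q=3
  k=3: a=3, p=26, q=11
  k=4: a=6, p=163, q=69

163/69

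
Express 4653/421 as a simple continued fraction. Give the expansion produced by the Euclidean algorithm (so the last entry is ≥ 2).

4653 = 11·421 + 22
421 = 19·22 + 3
22 = 7·3 + 1
3 = 3·1 + 0  (stop)
So 4653/421 = [11; 19, 7, 3].

[11; 19, 7, 3]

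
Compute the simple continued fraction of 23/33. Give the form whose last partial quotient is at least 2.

23 = 0*33 + 23
33 = 1*23 + 10
23 = 2*10 + 3
10 = 3*3 + 1
3 = 3*1 + 0  (stop)
So 23/33 = [0; 1, 2, 3, 3].

[0; 1, 2, 3, 3]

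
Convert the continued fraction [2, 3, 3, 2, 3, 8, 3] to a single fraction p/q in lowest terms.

4709/2044

Fold from the inside: start with 3/1.
  8 + 1/3 = 25/3
  3 + 3/25 = 78/25
  2 + 25/78 = 181/78
  3 + 78/181 = 621/181
  3 + 181/621 = 2044/621
  2 + 621/2044 = 4709/2044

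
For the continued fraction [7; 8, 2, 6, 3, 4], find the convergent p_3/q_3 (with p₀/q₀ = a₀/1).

Using pₖ = aₖpₖ₋₁ + pₖ₋₂, qₖ = aₖqₖ₋₁ + qₖ₋₂ (with p₋₁=1, p₋₂=0, q₋₁=0, q₋₂=1):
  k=0: a=7, p=7, q=1
  k=1: a=8, p=57, q=8
  k=2: a=2, p=121, q=17
  k=3: a=6, p=783, q=110

783/110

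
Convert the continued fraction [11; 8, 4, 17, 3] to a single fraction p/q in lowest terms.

19351/1740

Using pₖ = aₖpₖ₋₁ + pₖ₋₂ and qₖ = aₖqₖ₋₁ + qₖ₋₂:
  k=0: a=11, p=11, q=1
  k=1: a=8, p=89, q=8
  k=2: a=4, p=367, q=33
  k=3: a=17, p=6328, q=569
  k=4: a=3, p=19351, q=1740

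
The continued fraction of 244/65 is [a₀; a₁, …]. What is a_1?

244 = 3·65 + 49   →  a_0 = 3
65 = 1·49 + 16   →  a_1 = 1

1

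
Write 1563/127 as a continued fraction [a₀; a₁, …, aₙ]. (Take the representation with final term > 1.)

[12; 3, 3, 1, 9]

1563 = 12×127 + 39
127 = 3×39 + 10
39 = 3×10 + 9
10 = 1×9 + 1
9 = 9×1 + 0  (stop)
So 1563/127 = [12; 3, 3, 1, 9].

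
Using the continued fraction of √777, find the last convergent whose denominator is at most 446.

√777 = [27; 1, 6, 1, 54, …] (period length 4).
Convergents:
  p_0/q_0 = 27/1
  p_1/q_1 = 28/1
  p_2/q_2 = 195/7
  p_3/q_3 = 223/8
  p_4/q_4 = 12237/439
  p_5/q_5 = 12460/447
q_4 = 439 ≤ 446 < 447 = q_5, so the answer is 12237/439.

12237/439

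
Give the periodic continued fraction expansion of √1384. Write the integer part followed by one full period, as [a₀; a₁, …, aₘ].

a₀ = ⌊√1384⌋ = 37.
With m₀=0, d₀=1 and mₖ₊₁ = dₖaₖ − mₖ, dₖ₊₁ = (n − mₖ₊₁²)/dₖ, aₖ₊₁ = ⌊(a₀+mₖ₊₁)/dₖ₊₁⌋:
  k=1: m=37, d=15, a=4
  k=2: m=23, d=57, a=1
  k=3: m=34, d=4, a=17
  k=4: m=34, d=57, a=1
  k=5: m=23, d=15, a=4
  k=6: m=37, d=1, a=74
d=1 and a=2a₀=74 at k=6, so the next step gives (m, d) = (37, 15) again — its k=1 value — and the period has length 6.

[37; 4, 1, 17, 1, 4, 74]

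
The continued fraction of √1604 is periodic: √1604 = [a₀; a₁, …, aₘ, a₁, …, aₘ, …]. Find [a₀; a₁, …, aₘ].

a₀ = ⌊√1604⌋ = 40.

[40; 20, 80]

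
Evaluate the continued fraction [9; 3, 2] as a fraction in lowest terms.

65/7

Fold from the inside: start with 2/1.
  3 + 1/2 = 7/2
  9 + 2/7 = 65/7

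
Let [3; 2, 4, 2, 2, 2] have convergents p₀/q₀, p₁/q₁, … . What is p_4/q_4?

169/49

Using pₖ = aₖpₖ₋₁ + pₖ₋₂, qₖ = aₖqₖ₋₁ + qₖ₋₂ (with p₋₁=1, p₋₂=0, q₋₁=0, q₋₂=1):
  k=0: a=3, p=3, q=1
  k=1: a=2, p=7, q=2
  k=2: a=4, p=31, q=9
  k=3: a=2, p=69, q=20
  k=4: a=2, p=169, q=49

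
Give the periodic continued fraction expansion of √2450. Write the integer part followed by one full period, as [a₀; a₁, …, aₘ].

[49; 2, 98]

a₀ = ⌊√2450⌋ = 49.
With m₀=0, d₀=1 and mₖ₊₁ = dₖaₖ − mₖ, dₖ₊₁ = (n − mₖ₊₁²)/dₖ, aₖ₊₁ = ⌊(a₀+mₖ₊₁)/dₖ₊₁⌋:
  k=1: m=49, d=49, a=2
  k=2: m=49, d=1, a=98
d=1 and a=2a₀=98 at k=2, so the next step gives (m, d) = (49, 49) again — its k=1 value — and the period has length 2.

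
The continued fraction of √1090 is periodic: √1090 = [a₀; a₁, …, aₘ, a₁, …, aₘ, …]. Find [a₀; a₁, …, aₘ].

a₀ = ⌊√1090⌋ = 33.

[33; 66]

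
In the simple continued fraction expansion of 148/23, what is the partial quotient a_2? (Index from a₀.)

3

148 = 6·23 + 10   →  a_0 = 6
23 = 2·10 + 3   →  a_1 = 2
10 = 3·3 + 1   →  a_2 = 3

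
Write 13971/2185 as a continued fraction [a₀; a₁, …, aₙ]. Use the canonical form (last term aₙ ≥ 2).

[6; 2, 1, 1, 6, 8, 8]

13971 = 6×2185 + 861
2185 = 2×861 + 463
861 = 1×463 + 398
463 = 1×398 + 65
398 = 6×65 + 8
65 = 8×8 + 1
8 = 8×1 + 0  (stop)
So 13971/2185 = [6; 2, 1, 1, 6, 8, 8].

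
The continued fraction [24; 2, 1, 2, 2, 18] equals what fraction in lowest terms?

Using pₖ = aₖpₖ₋₁ + pₖ₋₂ and qₖ = aₖqₖ₋₁ + qₖ₋₂:
  k=0: a=24, p=24, q=1
  k=1: a=2, p=49, q=2
  k=2: a=1, p=73, q=3
  k=3: a=2, p=195, q=8
  k=4: a=2, p=463, q=19
  k=5: a=18, p=8529, q=350

8529/350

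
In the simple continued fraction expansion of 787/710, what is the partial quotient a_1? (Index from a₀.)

787 = 1·710 + 77   →  a_0 = 1
710 = 9·77 + 17   →  a_1 = 9

9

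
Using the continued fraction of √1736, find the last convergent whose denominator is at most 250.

10333/248

√1736 = [41; 1, 1, 1, 82, …] (period length 4).
Convergents:
  p_0/q_0 = 41/1
  p_1/q_1 = 42/1
  p_2/q_2 = 83/2
  p_3/q_3 = 125/3
  p_4/q_4 = 10333/248
  p_5/q_5 = 10458/251
q_4 = 248 ≤ 250 < 251 = q_5, so the answer is 10333/248.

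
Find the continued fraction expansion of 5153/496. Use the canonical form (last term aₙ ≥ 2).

5153 = 10×496 + 193
496 = 2×193 + 110
193 = 1×110 + 83
110 = 1×83 + 27
83 = 3×27 + 2
27 = 13×2 + 1
2 = 2×1 + 0  (stop)
So 5153/496 = [10; 2, 1, 1, 3, 13, 2].

[10; 2, 1, 1, 3, 13, 2]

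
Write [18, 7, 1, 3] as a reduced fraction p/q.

562/31

Fold from the inside: start with 3/1.
  1 + 1/3 = 4/3
  7 + 3/4 = 31/4
  18 + 4/31 = 562/31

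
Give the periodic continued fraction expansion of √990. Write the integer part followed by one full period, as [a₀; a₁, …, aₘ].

a₀ = ⌊√990⌋ = 31.
With m₀=0, d₀=1 and mₖ₊₁ = dₖaₖ − mₖ, dₖ₊₁ = (n − mₖ₊₁²)/dₖ, aₖ₊₁ = ⌊(a₀+mₖ₊₁)/dₖ₊₁⌋:
  k=1: m=31, d=29, a=2
  k=2: m=27, d=9, a=6
  k=3: m=27, d=29, a=2
  k=4: m=31, d=1, a=62
d=1 and a=2a₀=62 at k=4, so the next step gives (m, d) = (31, 29) again — its k=1 value — and the period has length 4.

[31; 2, 6, 2, 62]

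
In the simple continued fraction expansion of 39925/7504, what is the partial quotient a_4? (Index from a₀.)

39925 = 5·7504 + 2405   →  a_0 = 5
7504 = 3·2405 + 289   →  a_1 = 3
2405 = 8·289 + 93   →  a_2 = 8
289 = 3·93 + 10   →  a_3 = 3
93 = 9·10 + 3   →  a_4 = 9

9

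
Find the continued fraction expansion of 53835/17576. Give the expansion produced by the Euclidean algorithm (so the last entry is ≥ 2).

[3; 15, 1, 7, 7, 6, 3]

53835 = 3·17576 + 1107
17576 = 15·1107 + 971
1107 = 1·971 + 136
971 = 7·136 + 19
136 = 7·19 + 3
19 = 6·3 + 1
3 = 3·1 + 0  (stop)
So 53835/17576 = [3; 15, 1, 7, 7, 6, 3].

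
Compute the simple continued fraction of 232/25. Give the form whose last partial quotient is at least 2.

[9; 3, 1, 1, 3]

232 = 9×25 + 7
25 = 3×7 + 4
7 = 1×4 + 3
4 = 1×3 + 1
3 = 3×1 + 0  (stop)
So 232/25 = [9; 3, 1, 1, 3].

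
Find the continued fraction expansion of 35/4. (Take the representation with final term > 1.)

[8; 1, 3]

35 = 8×4 + 3
4 = 1×3 + 1
3 = 3×1 + 0  (stop)
So 35/4 = [8; 1, 3].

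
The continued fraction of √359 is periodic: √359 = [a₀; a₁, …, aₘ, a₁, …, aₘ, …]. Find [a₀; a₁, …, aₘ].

a₀ = ⌊√359⌋ = 18.
With m₀=0, d₀=1 and mₖ₊₁ = dₖaₖ − mₖ, dₖ₊₁ = (n − mₖ₊₁²)/dₖ, aₖ₊₁ = ⌊(a₀+mₖ₊₁)/dₖ₊₁⌋:
  k=1: m=18, d=35, a=1
  k=2: m=17, d=2, a=17
  k=3: m=17, d=35, a=1
  k=4: m=18, d=1, a=36
d=1 and a=2a₀=36 at k=4, so the next step gives (m, d) = (18, 35) again — its k=1 value — and the period has length 4.

[18; 1, 17, 1, 36]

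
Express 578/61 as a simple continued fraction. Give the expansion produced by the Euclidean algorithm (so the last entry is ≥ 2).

[9; 2, 9, 1, 2]

578 = 9×61 + 29
61 = 2×29 + 3
29 = 9×3 + 2
3 = 1×2 + 1
2 = 2×1 + 0  (stop)
So 578/61 = [9; 2, 9, 1, 2].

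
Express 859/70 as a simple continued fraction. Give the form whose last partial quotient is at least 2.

[12; 3, 1, 2, 6]

859 = 12*70 + 19
70 = 3*19 + 13
19 = 1*13 + 6
13 = 2*6 + 1
6 = 6*1 + 0  (stop)
So 859/70 = [12; 3, 1, 2, 6].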